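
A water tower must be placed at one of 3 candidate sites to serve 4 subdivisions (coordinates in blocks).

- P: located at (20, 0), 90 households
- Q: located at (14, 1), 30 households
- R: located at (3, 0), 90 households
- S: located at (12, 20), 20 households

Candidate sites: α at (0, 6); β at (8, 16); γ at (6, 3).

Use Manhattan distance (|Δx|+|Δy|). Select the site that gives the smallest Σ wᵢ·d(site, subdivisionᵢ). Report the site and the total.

Total weighted distance at each candidate:
  α (0, 6): total = 4240
  β (8, 16): total = 5200
  γ (6, 3): total = 2830
Minimum is at γ with total 2830 blocks.

γ, total 2830 blocks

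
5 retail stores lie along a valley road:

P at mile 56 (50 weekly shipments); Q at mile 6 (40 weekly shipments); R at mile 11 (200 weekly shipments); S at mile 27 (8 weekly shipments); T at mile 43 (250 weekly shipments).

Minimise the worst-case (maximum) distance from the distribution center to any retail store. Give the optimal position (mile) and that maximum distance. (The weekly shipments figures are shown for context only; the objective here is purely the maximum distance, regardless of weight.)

location 31, max distance 25

The 1-center on a line is the midpoint of the two extreme points: leftmost at 6, rightmost at 56.
Optimal location = (6 + 56)/2 = 31; maximum distance = (56 − 6)/2 = 25.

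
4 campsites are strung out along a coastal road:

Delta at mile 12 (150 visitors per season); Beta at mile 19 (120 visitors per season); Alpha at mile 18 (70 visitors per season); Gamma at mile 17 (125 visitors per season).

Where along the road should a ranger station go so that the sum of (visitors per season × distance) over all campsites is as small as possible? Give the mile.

x = 17

For a sum of weighted absolute distances on a line, the optimum is the weighted median (not the mean). Total weight W = 465; half-weight = 232.5.
Sort by position and accumulate weight:
  mile 12 (Delta, w=150) → cum 150
  mile 17 (Gamma, w=125) → cum 275  ≥ 232.5 → median here
  mile 18 (Alpha, w=70) → cum 345
  mile 19 (Beta, w=120) → cum 465
Optimal location: mile 17.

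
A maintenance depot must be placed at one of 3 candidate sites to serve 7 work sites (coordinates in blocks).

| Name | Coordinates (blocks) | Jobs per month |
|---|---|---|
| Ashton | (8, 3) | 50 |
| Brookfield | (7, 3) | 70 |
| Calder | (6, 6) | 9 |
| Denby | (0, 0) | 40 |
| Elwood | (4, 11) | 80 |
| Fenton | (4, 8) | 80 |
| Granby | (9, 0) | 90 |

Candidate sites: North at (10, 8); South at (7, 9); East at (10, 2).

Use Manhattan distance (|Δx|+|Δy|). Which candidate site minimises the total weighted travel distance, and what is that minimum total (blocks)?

South, total 3156 blocks

Total weighted distance at each candidate:
  North (10, 8): total = 3694
  South (7, 9): total = 3156
  East (10, 2): total = 3412
Minimum is at South with total 3156 blocks.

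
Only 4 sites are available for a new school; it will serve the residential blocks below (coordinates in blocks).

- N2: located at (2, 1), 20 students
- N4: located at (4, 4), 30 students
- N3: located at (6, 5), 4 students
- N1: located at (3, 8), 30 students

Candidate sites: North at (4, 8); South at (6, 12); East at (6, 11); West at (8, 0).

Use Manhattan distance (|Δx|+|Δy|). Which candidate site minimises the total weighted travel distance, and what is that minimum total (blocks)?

Total weighted distance at each candidate:
  North (4, 8): total = 350
  South (6, 12): total = 838
  East (6, 11): total = 754
  West (8, 0): total = 798
Minimum is at North with total 350 blocks.

North, total 350 blocks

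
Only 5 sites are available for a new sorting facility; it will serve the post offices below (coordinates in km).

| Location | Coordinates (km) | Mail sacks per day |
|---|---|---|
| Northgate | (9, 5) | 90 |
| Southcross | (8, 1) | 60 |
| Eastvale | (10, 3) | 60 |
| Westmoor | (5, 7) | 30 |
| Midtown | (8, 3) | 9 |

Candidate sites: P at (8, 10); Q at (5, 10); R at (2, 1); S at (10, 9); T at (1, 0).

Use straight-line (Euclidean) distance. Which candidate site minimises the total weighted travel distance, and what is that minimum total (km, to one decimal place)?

S, total 1444.3 km

Total weighted distance at each candidate:
  P (8, 10): total = 1626.0
  Q (5, 10): total = 1820.2
  R (2, 1): total = 1838.5
  S (10, 9): total = 1444.3
  T (1, 0): total = 2152.9
Minimum is at S with total 1444.3 km.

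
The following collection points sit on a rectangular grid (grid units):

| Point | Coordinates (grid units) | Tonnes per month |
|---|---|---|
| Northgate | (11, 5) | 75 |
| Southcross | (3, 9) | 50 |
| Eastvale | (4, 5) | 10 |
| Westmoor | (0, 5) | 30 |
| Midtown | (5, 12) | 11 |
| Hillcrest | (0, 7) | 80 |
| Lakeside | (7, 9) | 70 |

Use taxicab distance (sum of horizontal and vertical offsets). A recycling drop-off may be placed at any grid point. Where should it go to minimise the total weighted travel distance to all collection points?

(4, 7)

Manhattan distance separates: Σwᵢ(|x−xᵢ|+|y−yᵢ|) = Σwᵢ|x−xᵢ| + Σwᵢ|y−yᵢ|, so x and y are optimised independently as 1-D weighted medians.
Total weight W = 326; half = 163.
x-coordinate, sorted with cumulative weight:
  x=0 (Westmoor, w=30) cum 30
  x=0 (Hillcrest, w=80) cum 110
  x=3 (Southcross, w=50) cum 160
  x=4 (Eastvale, w=10) cum 170  ← median
  x=5 (Midtown, w=11) cum 181
  x=7 (Lakeside, w=70) cum 251
  x=11 (Northgate, w=75) cum 326
⇒ x* = 4
y-coordinate, sorted with cumulative weight:
  y=5 (Northgate, w=75) cum 75
  y=5 (Eastvale, w=10) cum 85
  y=5 (Westmoor, w=30) cum 115
  y=7 (Hillcrest, w=80) cum 195  ← median
  y=9 (Southcross, w=50) cum 245
  y=9 (Lakeside, w=70) cum 315
  y=12 (Midtown, w=11) cum 326
⇒ y* = 7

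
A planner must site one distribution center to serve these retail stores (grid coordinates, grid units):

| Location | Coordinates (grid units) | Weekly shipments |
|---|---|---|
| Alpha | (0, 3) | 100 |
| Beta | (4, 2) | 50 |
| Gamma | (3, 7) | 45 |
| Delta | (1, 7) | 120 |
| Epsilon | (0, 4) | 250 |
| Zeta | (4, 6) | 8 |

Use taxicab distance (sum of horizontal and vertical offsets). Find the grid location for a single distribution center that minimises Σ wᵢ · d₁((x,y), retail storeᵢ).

Manhattan distance separates: Σwᵢ(|x−xᵢ|+|y−yᵢ|) = Σwᵢ|x−xᵢ| + Σwᵢ|y−yᵢ|, so x and y are optimised independently as 1-D weighted medians.
Total weight W = 573; half = 286.5.
x-coordinate, sorted with cumulative weight:
  x=0 (Alpha, w=100) cum 100
  x=0 (Epsilon, w=250) cum 350  ← median
  x=1 (Delta, w=120) cum 470
  x=3 (Gamma, w=45) cum 515
  x=4 (Beta, w=50) cum 565
  x=4 (Zeta, w=8) cum 573
⇒ x* = 0
y-coordinate, sorted with cumulative weight:
  y=2 (Beta, w=50) cum 50
  y=3 (Alpha, w=100) cum 150
  y=4 (Epsilon, w=250) cum 400  ← median
  y=6 (Zeta, w=8) cum 408
  y=7 (Gamma, w=45) cum 453
  y=7 (Delta, w=120) cum 573
⇒ y* = 4

(0, 4)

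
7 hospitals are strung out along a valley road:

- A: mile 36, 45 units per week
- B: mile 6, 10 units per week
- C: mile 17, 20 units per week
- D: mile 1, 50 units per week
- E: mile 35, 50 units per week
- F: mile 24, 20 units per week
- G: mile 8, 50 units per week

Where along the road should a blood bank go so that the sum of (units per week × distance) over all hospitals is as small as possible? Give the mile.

For a sum of weighted absolute distances on a line, the optimum is the weighted median (not the mean). Total weight W = 245; half-weight = 122.5.
Sort by position and accumulate weight:
  mile 1 (D, w=50) → cum 50
  mile 6 (B, w=10) → cum 60
  mile 8 (G, w=50) → cum 110
  mile 17 (C, w=20) → cum 130  ≥ 122.5 → median here
  mile 24 (F, w=20) → cum 150
  mile 35 (E, w=50) → cum 200
  mile 36 (A, w=45) → cum 245
Optimal location: mile 17.

x = 17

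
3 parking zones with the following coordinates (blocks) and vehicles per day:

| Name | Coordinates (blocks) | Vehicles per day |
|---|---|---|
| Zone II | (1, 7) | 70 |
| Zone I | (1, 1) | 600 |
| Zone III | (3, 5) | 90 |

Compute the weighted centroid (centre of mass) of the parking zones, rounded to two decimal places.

The minimiser of Σwᵢ‖p−pᵢ‖² is the weighted centroid p* = (Σwᵢpᵢ)/(Σwᵢ).
Σwᵢ = 760.
Σwᵢxᵢ = 70·1 + 600·1 + 90·3 = 940.
Σwᵢyᵢ = 70·7 + 600·1 + 90·5 = 1540.
x* = 940/760 = 1.24, y* = 1540/760 = 2.03.

(1.24, 2.03)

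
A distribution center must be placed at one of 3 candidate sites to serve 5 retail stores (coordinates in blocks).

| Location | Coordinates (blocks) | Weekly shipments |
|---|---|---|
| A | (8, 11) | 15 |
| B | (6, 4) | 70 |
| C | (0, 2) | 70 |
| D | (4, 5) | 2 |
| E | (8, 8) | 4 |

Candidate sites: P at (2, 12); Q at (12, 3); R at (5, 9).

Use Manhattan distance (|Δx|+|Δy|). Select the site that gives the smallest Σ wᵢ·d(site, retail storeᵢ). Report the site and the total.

R, total 1361 blocks

Total weighted distance at each candidate:
  P (2, 12): total = 1843
  Q (12, 3): total = 1636
  R (5, 9): total = 1361
Minimum is at R with total 1361 blocks.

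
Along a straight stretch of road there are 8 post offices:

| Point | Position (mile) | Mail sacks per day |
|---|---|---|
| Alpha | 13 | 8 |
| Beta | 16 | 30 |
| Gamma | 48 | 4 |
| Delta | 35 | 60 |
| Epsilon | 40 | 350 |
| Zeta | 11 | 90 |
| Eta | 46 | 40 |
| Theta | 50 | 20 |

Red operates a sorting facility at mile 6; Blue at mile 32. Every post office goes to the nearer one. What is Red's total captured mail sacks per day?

128

The indifferent point is the midpoint (6+32)/2 = 19; post offices left of it (closer to Red at 6) go to Red, those right go to Blue.
  Zeta at 11 (w=90) → Red
  Alpha at 13 (w=8) → Red
  Beta at 16 (w=30) → Red
  Delta at 35 (w=60) → Blue
  Epsilon at 40 (w=350) → Blue
  Eta at 46 (w=40) → Blue
  Gamma at 48 (w=4) → Blue
  Theta at 50 (w=20) → Blue
Red captures 128; Blue captures 474.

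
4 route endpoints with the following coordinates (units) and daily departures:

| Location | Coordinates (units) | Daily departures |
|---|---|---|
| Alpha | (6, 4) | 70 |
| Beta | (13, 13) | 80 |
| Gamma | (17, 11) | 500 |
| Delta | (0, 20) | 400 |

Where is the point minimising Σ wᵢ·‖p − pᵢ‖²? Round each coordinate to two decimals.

(9.49, 14.11)

The minimiser of Σwᵢ‖p−pᵢ‖² is the weighted centroid p* = (Σwᵢpᵢ)/(Σwᵢ).
Σwᵢ = 1050.
Σwᵢxᵢ = 70·6 + 80·13 + 500·17 + 400·0 = 9960.
Σwᵢyᵢ = 70·4 + 80·13 + 500·11 + 400·20 = 14820.
x* = 9960/1050 = 9.49, y* = 14820/1050 = 14.11.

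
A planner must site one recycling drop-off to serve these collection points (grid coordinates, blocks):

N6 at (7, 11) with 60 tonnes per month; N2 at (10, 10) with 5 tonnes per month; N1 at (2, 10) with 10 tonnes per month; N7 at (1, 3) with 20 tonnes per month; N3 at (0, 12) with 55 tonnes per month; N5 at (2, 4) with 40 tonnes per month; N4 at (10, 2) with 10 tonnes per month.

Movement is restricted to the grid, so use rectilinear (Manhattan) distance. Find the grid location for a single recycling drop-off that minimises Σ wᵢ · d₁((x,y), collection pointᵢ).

Manhattan distance separates: Σwᵢ(|x−xᵢ|+|y−yᵢ|) = Σwᵢ|x−xᵢ| + Σwᵢ|y−yᵢ|, so x and y are optimised independently as 1-D weighted medians.
Total weight W = 200; half = 100.
x-coordinate, sorted with cumulative weight:
  x=0 (N3, w=55) cum 55
  x=1 (N7, w=20) cum 75
  x=2 (N1, w=10) cum 85
  x=2 (N5, w=40) cum 125  ← median
  x=7 (N6, w=60) cum 185
  x=10 (N2, w=5) cum 190
  x=10 (N4, w=10) cum 200
⇒ x* = 2
y-coordinate, sorted with cumulative weight:
  y=2 (N4, w=10) cum 10
  y=3 (N7, w=20) cum 30
  y=4 (N5, w=40) cum 70
  y=10 (N2, w=5) cum 75
  y=10 (N1, w=10) cum 85
  y=11 (N6, w=60) cum 145  ← median
  y=12 (N3, w=55) cum 200
⇒ y* = 11

(2, 11)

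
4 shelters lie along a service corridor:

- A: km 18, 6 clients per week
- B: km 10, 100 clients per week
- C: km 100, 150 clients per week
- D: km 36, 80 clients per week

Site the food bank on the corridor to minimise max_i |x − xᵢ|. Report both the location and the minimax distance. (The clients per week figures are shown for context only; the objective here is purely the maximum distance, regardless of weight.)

The 1-center on a line is the midpoint of the two extreme points: leftmost at 10, rightmost at 100.
Optimal location = (10 + 100)/2 = 55; maximum distance = (100 − 10)/2 = 45.

location 55, max distance 45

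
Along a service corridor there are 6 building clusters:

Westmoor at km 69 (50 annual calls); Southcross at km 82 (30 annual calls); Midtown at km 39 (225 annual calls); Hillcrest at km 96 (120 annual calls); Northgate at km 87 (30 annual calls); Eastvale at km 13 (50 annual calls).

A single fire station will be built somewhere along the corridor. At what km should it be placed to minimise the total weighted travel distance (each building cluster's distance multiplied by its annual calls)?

For a sum of weighted absolute distances on a line, the optimum is the weighted median (not the mean). Total weight W = 505; half-weight = 252.5.
Sort by position and accumulate weight:
  km 13 (Eastvale, w=50) → cum 50
  km 39 (Midtown, w=225) → cum 275  ≥ 252.5 → median here
  km 69 (Westmoor, w=50) → cum 325
  km 82 (Southcross, w=30) → cum 355
  km 87 (Northgate, w=30) → cum 385
  km 96 (Hillcrest, w=120) → cum 505
Optimal location: km 39.

x = 39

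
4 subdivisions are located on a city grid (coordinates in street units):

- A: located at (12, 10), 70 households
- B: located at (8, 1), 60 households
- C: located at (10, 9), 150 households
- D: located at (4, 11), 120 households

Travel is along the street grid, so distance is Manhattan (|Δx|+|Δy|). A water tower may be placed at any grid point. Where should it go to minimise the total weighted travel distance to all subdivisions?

(10, 9)

Manhattan distance separates: Σwᵢ(|x−xᵢ|+|y−yᵢ|) = Σwᵢ|x−xᵢ| + Σwᵢ|y−yᵢ|, so x and y are optimised independently as 1-D weighted medians.
Total weight W = 400; half = 200.
x-coordinate, sorted with cumulative weight:
  x=4 (D, w=120) cum 120
  x=8 (B, w=60) cum 180
  x=10 (C, w=150) cum 330  ← median
  x=12 (A, w=70) cum 400
⇒ x* = 10
y-coordinate, sorted with cumulative weight:
  y=1 (B, w=60) cum 60
  y=9 (C, w=150) cum 210  ← median
  y=10 (A, w=70) cum 280
  y=11 (D, w=120) cum 400
⇒ y* = 9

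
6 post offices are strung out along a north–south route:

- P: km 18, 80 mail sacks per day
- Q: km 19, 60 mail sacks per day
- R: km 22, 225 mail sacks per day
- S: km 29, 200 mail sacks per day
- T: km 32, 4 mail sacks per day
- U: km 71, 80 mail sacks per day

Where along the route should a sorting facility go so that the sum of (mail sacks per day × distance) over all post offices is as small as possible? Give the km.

x = 22

For a sum of weighted absolute distances on a line, the optimum is the weighted median (not the mean). Total weight W = 649; half-weight = 324.5.
Sort by position and accumulate weight:
  km 18 (P, w=80) → cum 80
  km 19 (Q, w=60) → cum 140
  km 22 (R, w=225) → cum 365  ≥ 324.5 → median here
  km 29 (S, w=200) → cum 565
  km 32 (T, w=4) → cum 569
  km 71 (U, w=80) → cum 649
Optimal location: km 22.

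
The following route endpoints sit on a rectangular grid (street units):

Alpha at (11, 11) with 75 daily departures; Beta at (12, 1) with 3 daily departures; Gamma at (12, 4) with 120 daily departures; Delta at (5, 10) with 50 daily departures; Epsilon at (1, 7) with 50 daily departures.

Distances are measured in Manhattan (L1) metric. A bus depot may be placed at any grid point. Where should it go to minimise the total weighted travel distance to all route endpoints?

Manhattan distance separates: Σwᵢ(|x−xᵢ|+|y−yᵢ|) = Σwᵢ|x−xᵢ| + Σwᵢ|y−yᵢ|, so x and y are optimised independently as 1-D weighted medians.
Total weight W = 298; half = 149.
x-coordinate, sorted with cumulative weight:
  x=1 (Epsilon, w=50) cum 50
  x=5 (Delta, w=50) cum 100
  x=11 (Alpha, w=75) cum 175  ← median
  x=12 (Beta, w=3) cum 178
  x=12 (Gamma, w=120) cum 298
⇒ x* = 11
y-coordinate, sorted with cumulative weight:
  y=1 (Beta, w=3) cum 3
  y=4 (Gamma, w=120) cum 123
  y=7 (Epsilon, w=50) cum 173  ← median
  y=10 (Delta, w=50) cum 223
  y=11 (Alpha, w=75) cum 298
⇒ y* = 7

(11, 7)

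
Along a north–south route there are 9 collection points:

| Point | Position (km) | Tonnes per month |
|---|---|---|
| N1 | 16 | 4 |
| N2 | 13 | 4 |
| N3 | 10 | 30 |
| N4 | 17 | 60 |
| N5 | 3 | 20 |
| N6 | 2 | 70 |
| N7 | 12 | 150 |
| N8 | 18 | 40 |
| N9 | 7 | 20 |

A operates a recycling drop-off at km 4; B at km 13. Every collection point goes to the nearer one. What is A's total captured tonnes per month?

110

The indifferent point is the midpoint (4+13)/2 = 8.5; collection points left of it (closer to A at 4) go to A, those right go to B.
  N6 at 2 (w=70) → A
  N5 at 3 (w=20) → A
  N9 at 7 (w=20) → A
  N3 at 10 (w=30) → B
  N7 at 12 (w=150) → B
  N2 at 13 (w=4) → B
  N1 at 16 (w=4) → B
  N4 at 17 (w=60) → B
  N8 at 18 (w=40) → B
A captures 110; B captures 288.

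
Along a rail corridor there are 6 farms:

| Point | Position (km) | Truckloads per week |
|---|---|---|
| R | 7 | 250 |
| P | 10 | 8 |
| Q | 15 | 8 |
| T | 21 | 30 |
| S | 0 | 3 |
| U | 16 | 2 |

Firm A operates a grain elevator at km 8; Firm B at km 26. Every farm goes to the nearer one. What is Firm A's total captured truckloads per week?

271

The indifferent point is the midpoint (8+26)/2 = 17; farms left of it (closer to Firm A at 8) go to Firm A, those right go to Firm B.
  S at 0 (w=3) → Firm A
  R at 7 (w=250) → Firm A
  P at 10 (w=8) → Firm A
  Q at 15 (w=8) → Firm A
  U at 16 (w=2) → Firm A
  T at 21 (w=30) → Firm B
Firm A captures 271; Firm B captures 30.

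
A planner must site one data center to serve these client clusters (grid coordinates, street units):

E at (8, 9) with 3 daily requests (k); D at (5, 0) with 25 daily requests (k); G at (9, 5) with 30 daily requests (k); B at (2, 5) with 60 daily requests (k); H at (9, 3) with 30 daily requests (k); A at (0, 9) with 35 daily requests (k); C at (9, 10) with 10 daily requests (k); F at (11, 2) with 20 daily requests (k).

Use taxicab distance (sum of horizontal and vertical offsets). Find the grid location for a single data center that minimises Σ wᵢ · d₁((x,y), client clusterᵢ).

Manhattan distance separates: Σwᵢ(|x−xᵢ|+|y−yᵢ|) = Σwᵢ|x−xᵢ| + Σwᵢ|y−yᵢ|, so x and y are optimised independently as 1-D weighted medians.
Total weight W = 213; half = 106.5.
x-coordinate, sorted with cumulative weight:
  x=0 (A, w=35) cum 35
  x=2 (B, w=60) cum 95
  x=5 (D, w=25) cum 120  ← median
  x=8 (E, w=3) cum 123
  x=9 (G, w=30) cum 153
  x=9 (H, w=30) cum 183
  x=9 (C, w=10) cum 193
  x=11 (F, w=20) cum 213
⇒ x* = 5
y-coordinate, sorted with cumulative weight:
  y=0 (D, w=25) cum 25
  y=2 (F, w=20) cum 45
  y=3 (H, w=30) cum 75
  y=5 (G, w=30) cum 105
  y=5 (B, w=60) cum 165  ← median
  y=9 (E, w=3) cum 168
  y=9 (A, w=35) cum 203
  y=10 (C, w=10) cum 213
⇒ y* = 5

(5, 5)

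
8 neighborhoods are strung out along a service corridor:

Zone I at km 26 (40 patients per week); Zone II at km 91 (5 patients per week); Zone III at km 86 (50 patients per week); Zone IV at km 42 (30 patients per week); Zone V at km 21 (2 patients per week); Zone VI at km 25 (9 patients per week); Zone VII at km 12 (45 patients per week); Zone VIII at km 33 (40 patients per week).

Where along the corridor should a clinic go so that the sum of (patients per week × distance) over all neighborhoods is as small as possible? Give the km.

For a sum of weighted absolute distances on a line, the optimum is the weighted median (not the mean). Total weight W = 221; half-weight = 110.5.
Sort by position and accumulate weight:
  km 12 (Zone VII, w=45) → cum 45
  km 21 (Zone V, w=2) → cum 47
  km 25 (Zone VI, w=9) → cum 56
  km 26 (Zone I, w=40) → cum 96
  km 33 (Zone VIII, w=40) → cum 136  ≥ 110.5 → median here
  km 42 (Zone IV, w=30) → cum 166
  km 86 (Zone III, w=50) → cum 216
  km 91 (Zone II, w=5) → cum 221
Optimal location: km 33.

x = 33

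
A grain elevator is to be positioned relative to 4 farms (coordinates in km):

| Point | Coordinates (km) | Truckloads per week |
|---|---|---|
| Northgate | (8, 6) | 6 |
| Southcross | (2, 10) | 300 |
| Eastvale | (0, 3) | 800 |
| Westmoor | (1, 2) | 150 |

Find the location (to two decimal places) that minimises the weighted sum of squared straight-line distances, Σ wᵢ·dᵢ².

The minimiser of Σwᵢ‖p−pᵢ‖² is the weighted centroid p* = (Σwᵢpᵢ)/(Σwᵢ).
Σwᵢ = 1256.
Σwᵢxᵢ = 6·8 + 300·2 + 800·0 + 150·1 = 798.
Σwᵢyᵢ = 6·6 + 300·10 + 800·3 + 150·2 = 5736.
x* = 798/1256 = 0.64, y* = 5736/1256 = 4.57.

(0.64, 4.57)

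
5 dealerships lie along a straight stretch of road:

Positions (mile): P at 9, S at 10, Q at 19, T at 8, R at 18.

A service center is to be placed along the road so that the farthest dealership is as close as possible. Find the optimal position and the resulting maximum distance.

location 13.5, max distance 5.5

The 1-center on a line is the midpoint of the two extreme points: leftmost at 8, rightmost at 19.
Optimal location = (8 + 19)/2 = 13.5; maximum distance = (19 − 8)/2 = 5.5.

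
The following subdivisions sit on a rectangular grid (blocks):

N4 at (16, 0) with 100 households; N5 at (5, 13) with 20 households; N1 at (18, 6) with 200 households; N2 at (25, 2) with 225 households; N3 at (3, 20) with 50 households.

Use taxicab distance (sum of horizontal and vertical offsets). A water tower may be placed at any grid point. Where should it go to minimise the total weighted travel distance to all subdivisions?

(18, 2)

Manhattan distance separates: Σwᵢ(|x−xᵢ|+|y−yᵢ|) = Σwᵢ|x−xᵢ| + Σwᵢ|y−yᵢ|, so x and y are optimised independently as 1-D weighted medians.
Total weight W = 595; half = 297.5.
x-coordinate, sorted with cumulative weight:
  x=3 (N3, w=50) cum 50
  x=5 (N5, w=20) cum 70
  x=16 (N4, w=100) cum 170
  x=18 (N1, w=200) cum 370  ← median
  x=25 (N2, w=225) cum 595
⇒ x* = 18
y-coordinate, sorted with cumulative weight:
  y=0 (N4, w=100) cum 100
  y=2 (N2, w=225) cum 325  ← median
  y=6 (N1, w=200) cum 525
  y=13 (N5, w=20) cum 545
  y=20 (N3, w=50) cum 595
⇒ y* = 2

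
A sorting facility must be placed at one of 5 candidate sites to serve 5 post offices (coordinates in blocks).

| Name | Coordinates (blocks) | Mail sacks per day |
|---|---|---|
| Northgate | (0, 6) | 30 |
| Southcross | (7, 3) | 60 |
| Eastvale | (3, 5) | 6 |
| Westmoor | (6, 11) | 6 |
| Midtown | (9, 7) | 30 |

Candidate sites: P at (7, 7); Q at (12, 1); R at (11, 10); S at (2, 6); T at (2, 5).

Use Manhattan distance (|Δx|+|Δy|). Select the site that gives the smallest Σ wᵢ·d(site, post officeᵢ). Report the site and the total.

Total weighted distance at each candidate:
  P (7, 7): total = 606
  Q (12, 1): total = 1374
  R (11, 10): total = 1374
  S (2, 6): total = 846
  T (2, 5): total = 846
Minimum is at P with total 606 blocks.

P, total 606 blocks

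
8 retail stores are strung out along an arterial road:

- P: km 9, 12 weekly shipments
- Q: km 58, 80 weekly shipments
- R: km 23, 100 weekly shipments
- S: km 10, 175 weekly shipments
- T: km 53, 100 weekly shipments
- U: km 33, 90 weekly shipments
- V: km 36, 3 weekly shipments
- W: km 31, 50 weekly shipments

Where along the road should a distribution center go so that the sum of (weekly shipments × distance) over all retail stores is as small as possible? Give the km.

x = 31

For a sum of weighted absolute distances on a line, the optimum is the weighted median (not the mean). Total weight W = 610; half-weight = 305.
Sort by position and accumulate weight:
  km 9 (P, w=12) → cum 12
  km 10 (S, w=175) → cum 187
  km 23 (R, w=100) → cum 287
  km 31 (W, w=50) → cum 337  ≥ 305 → median here
  km 33 (U, w=90) → cum 427
  km 36 (V, w=3) → cum 430
  km 53 (T, w=100) → cum 530
  km 58 (Q, w=80) → cum 610
Optimal location: km 31.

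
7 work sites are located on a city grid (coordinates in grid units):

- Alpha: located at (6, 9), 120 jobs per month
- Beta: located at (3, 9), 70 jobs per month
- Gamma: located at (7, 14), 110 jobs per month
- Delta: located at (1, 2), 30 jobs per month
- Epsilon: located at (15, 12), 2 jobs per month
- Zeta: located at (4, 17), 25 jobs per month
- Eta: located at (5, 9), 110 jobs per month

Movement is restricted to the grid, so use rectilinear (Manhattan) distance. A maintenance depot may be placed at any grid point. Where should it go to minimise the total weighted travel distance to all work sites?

(5, 9)

Manhattan distance separates: Σwᵢ(|x−xᵢ|+|y−yᵢ|) = Σwᵢ|x−xᵢ| + Σwᵢ|y−yᵢ|, so x and y are optimised independently as 1-D weighted medians.
Total weight W = 467; half = 233.5.
x-coordinate, sorted with cumulative weight:
  x=1 (Delta, w=30) cum 30
  x=3 (Beta, w=70) cum 100
  x=4 (Zeta, w=25) cum 125
  x=5 (Eta, w=110) cum 235  ← median
  x=6 (Alpha, w=120) cum 355
  x=7 (Gamma, w=110) cum 465
  x=15 (Epsilon, w=2) cum 467
⇒ x* = 5
y-coordinate, sorted with cumulative weight:
  y=2 (Delta, w=30) cum 30
  y=9 (Alpha, w=120) cum 150
  y=9 (Beta, w=70) cum 220
  y=9 (Eta, w=110) cum 330  ← median
  y=12 (Epsilon, w=2) cum 332
  y=14 (Gamma, w=110) cum 442
  y=17 (Zeta, w=25) cum 467
⇒ y* = 9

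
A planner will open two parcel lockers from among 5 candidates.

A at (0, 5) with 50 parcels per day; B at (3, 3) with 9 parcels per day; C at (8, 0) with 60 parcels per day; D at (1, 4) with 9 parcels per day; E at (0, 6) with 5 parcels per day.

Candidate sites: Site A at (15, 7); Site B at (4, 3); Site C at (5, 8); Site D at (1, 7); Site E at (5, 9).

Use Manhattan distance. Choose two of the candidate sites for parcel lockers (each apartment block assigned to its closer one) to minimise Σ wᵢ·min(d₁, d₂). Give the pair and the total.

{Site B, Site D}, total 616

Evaluate every pair (each demand assigned to the nearer of the two):
  {Site B, Site D}: total = 616
  {Site A, Site B}: total = 800
  {Site B, Site C}: total = 800
  {Site B, Site E}: total = 800
  {Site C, Site D}: total = 901
  {Site D, Site E}: total = 961
  {Site A, Site D}: total = 1081
  {Site A, Site C}: total = 1230
  {Site C, Site E}: total = 1230
  {Site A, Site E}: total = 1363
Best pair: {Site B, Site D} with total 616.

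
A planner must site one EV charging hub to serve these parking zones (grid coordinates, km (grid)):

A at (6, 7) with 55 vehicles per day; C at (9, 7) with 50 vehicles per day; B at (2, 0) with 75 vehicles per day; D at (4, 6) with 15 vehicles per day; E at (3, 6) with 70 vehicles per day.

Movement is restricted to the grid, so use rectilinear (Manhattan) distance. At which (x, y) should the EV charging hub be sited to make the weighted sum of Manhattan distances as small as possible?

Manhattan distance separates: Σwᵢ(|x−xᵢ|+|y−yᵢ|) = Σwᵢ|x−xᵢ| + Σwᵢ|y−yᵢ|, so x and y are optimised independently as 1-D weighted medians.
Total weight W = 265; half = 132.5.
x-coordinate, sorted with cumulative weight:
  x=2 (B, w=75) cum 75
  x=3 (E, w=70) cum 145  ← median
  x=4 (D, w=15) cum 160
  x=6 (A, w=55) cum 215
  x=9 (C, w=50) cum 265
⇒ x* = 3
y-coordinate, sorted with cumulative weight:
  y=0 (B, w=75) cum 75
  y=6 (D, w=15) cum 90
  y=6 (E, w=70) cum 160  ← median
  y=7 (A, w=55) cum 215
  y=7 (C, w=50) cum 265
⇒ y* = 6

(3, 6)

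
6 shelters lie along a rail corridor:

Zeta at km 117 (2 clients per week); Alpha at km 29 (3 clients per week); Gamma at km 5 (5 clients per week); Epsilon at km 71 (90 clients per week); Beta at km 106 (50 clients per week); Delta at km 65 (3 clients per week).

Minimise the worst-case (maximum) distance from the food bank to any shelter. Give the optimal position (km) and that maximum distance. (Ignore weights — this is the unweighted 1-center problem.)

The 1-center on a line is the midpoint of the two extreme points: leftmost at 5, rightmost at 117.
Optimal location = (5 + 117)/2 = 61; maximum distance = (117 − 5)/2 = 56.

location 61, max distance 56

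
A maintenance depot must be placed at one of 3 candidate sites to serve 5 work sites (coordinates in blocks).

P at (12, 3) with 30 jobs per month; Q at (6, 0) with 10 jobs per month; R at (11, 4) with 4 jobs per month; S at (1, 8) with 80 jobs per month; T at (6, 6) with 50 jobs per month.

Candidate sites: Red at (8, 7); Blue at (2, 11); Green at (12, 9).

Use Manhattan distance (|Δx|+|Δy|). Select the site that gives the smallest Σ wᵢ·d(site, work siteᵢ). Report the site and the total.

Red, total 1144 blocks

Total weighted distance at each candidate:
  Red (8, 7): total = 1144
  Blue (2, 11): total = 1524
  Green (12, 9): total = 1764
Minimum is at Red with total 1144 blocks.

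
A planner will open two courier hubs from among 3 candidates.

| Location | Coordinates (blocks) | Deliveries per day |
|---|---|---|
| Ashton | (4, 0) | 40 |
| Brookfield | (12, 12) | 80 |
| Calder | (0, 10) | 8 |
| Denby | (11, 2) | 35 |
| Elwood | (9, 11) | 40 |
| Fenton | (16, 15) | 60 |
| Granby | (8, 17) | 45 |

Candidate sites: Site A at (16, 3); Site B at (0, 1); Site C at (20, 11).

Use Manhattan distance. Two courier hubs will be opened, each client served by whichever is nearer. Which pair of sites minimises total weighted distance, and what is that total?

Evaluate every pair (each demand assigned to the nearer of the two):
  {Site B, Site C}: total = 3142
  {Site A, Site C}: total = 3428
  {Site A, Site B}: total = 3832
Best pair: {Site B, Site C} with total 3142.

{Site B, Site C}, total 3142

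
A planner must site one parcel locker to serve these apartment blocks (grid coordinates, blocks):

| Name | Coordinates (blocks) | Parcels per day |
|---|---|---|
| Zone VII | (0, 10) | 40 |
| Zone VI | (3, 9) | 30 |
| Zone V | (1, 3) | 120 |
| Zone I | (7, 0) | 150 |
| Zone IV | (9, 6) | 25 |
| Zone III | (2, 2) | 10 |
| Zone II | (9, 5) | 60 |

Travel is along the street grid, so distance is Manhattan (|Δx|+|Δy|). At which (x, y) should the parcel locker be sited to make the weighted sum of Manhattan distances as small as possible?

(7, 3)

Manhattan distance separates: Σwᵢ(|x−xᵢ|+|y−yᵢ|) = Σwᵢ|x−xᵢ| + Σwᵢ|y−yᵢ|, so x and y are optimised independently as 1-D weighted medians.
Total weight W = 435; half = 217.5.
x-coordinate, sorted with cumulative weight:
  x=0 (Zone VII, w=40) cum 40
  x=1 (Zone V, w=120) cum 160
  x=2 (Zone III, w=10) cum 170
  x=3 (Zone VI, w=30) cum 200
  x=7 (Zone I, w=150) cum 350  ← median
  x=9 (Zone IV, w=25) cum 375
  x=9 (Zone II, w=60) cum 435
⇒ x* = 7
y-coordinate, sorted with cumulative weight:
  y=0 (Zone I, w=150) cum 150
  y=2 (Zone III, w=10) cum 160
  y=3 (Zone V, w=120) cum 280  ← median
  y=5 (Zone II, w=60) cum 340
  y=6 (Zone IV, w=25) cum 365
  y=9 (Zone VI, w=30) cum 395
  y=10 (Zone VII, w=40) cum 435
⇒ y* = 3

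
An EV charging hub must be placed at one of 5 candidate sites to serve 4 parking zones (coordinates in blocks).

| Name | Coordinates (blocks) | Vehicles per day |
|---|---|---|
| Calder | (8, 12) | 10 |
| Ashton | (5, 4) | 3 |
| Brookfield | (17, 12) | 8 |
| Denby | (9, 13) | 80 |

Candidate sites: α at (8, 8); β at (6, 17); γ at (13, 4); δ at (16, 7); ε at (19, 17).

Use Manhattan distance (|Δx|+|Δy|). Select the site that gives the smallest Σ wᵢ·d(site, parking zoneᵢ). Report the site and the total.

α, total 645 blocks

Total weighted distance at each candidate:
  α (8, 8): total = 645
  β (6, 17): total = 800
  γ (13, 4): total = 1290
  δ (16, 7): total = 1260
  ε (19, 17): total = 1417
Minimum is at α with total 645 blocks.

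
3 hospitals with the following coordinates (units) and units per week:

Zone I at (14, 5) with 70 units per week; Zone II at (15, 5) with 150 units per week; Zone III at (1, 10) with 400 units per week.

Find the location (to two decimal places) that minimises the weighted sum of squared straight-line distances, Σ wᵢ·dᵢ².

(5.85, 8.23)

The minimiser of Σwᵢ‖p−pᵢ‖² is the weighted centroid p* = (Σwᵢpᵢ)/(Σwᵢ).
Σwᵢ = 620.
Σwᵢxᵢ = 70·14 + 150·15 + 400·1 = 3630.
Σwᵢyᵢ = 70·5 + 150·5 + 400·10 = 5100.
x* = 3630/620 = 5.85, y* = 5100/620 = 8.23.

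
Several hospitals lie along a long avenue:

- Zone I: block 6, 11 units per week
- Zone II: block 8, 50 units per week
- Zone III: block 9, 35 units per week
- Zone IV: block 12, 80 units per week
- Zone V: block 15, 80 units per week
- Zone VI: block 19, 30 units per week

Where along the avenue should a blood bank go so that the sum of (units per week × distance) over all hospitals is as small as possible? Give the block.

For a sum of weighted absolute distances on a line, the optimum is the weighted median (not the mean). Total weight W = 286; half-weight = 143.
Sort by position and accumulate weight:
  block 6 (Zone I, w=11) → cum 11
  block 8 (Zone II, w=50) → cum 61
  block 9 (Zone III, w=35) → cum 96
  block 12 (Zone IV, w=80) → cum 176  ≥ 143 → median here
  block 15 (Zone V, w=80) → cum 256
  block 19 (Zone VI, w=30) → cum 286
Optimal location: block 12.

x = 12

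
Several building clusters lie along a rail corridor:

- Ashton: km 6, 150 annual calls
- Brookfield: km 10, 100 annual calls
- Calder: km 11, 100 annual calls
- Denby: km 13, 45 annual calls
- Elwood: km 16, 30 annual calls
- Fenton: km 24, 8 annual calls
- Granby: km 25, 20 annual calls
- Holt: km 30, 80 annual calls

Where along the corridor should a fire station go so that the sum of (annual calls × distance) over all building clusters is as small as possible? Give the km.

For a sum of weighted absolute distances on a line, the optimum is the weighted median (not the mean). Total weight W = 533; half-weight = 266.5.
Sort by position and accumulate weight:
  km 6 (Ashton, w=150) → cum 150
  km 10 (Brookfield, w=100) → cum 250
  km 11 (Calder, w=100) → cum 350  ≥ 266.5 → median here
  km 13 (Denby, w=45) → cum 395
  km 16 (Elwood, w=30) → cum 425
  km 24 (Fenton, w=8) → cum 433
  km 25 (Granby, w=20) → cum 453
  km 30 (Holt, w=80) → cum 533
Optimal location: km 11.

x = 11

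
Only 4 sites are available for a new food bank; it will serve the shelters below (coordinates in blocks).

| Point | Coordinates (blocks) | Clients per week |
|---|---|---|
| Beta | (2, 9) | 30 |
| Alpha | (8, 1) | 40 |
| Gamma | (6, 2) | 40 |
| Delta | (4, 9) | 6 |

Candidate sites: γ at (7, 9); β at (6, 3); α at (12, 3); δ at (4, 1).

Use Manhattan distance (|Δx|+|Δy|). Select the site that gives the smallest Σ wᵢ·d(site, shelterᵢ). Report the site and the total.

β, total 548 blocks

Total weighted distance at each candidate:
  γ (7, 9): total = 848
  β (6, 3): total = 548
  α (12, 3): total = 1084
  δ (4, 1): total = 628
Minimum is at β with total 548 blocks.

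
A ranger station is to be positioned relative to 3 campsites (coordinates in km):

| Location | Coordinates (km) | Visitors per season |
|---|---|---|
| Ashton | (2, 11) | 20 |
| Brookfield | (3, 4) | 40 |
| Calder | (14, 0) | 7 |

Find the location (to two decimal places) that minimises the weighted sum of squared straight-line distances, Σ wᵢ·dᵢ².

The minimiser of Σwᵢ‖p−pᵢ‖² is the weighted centroid p* = (Σwᵢpᵢ)/(Σwᵢ).
Σwᵢ = 67.
Σwᵢxᵢ = 20·2 + 40·3 + 7·14 = 258.
Σwᵢyᵢ = 20·11 + 40·4 + 7·0 = 380.
x* = 258/67 = 3.85, y* = 380/67 = 5.67.

(3.85, 5.67)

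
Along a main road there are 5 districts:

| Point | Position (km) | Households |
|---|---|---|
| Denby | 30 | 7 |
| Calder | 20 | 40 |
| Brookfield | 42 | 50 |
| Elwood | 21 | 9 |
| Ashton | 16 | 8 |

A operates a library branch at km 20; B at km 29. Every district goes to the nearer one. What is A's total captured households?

The indifferent point is the midpoint (20+29)/2 = 24.5; districts left of it (closer to A at 20) go to A, those right go to B.
  Ashton at 16 (w=8) → A
  Calder at 20 (w=40) → A
  Elwood at 21 (w=9) → A
  Denby at 30 (w=7) → B
  Brookfield at 42 (w=50) → B
A captures 57; B captures 57.

57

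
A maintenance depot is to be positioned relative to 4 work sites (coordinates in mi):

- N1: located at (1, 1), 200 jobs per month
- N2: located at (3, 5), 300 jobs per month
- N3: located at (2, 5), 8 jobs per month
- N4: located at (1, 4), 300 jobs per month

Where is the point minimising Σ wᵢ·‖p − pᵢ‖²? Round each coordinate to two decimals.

The minimiser of Σwᵢ‖p−pᵢ‖² is the weighted centroid p* = (Σwᵢpᵢ)/(Σwᵢ).
Σwᵢ = 808.
Σwᵢxᵢ = 200·1 + 300·3 + 8·2 + 300·1 = 1416.
Σwᵢyᵢ = 200·1 + 300·5 + 8·5 + 300·4 = 2940.
x* = 1416/808 = 1.75, y* = 2940/808 = 3.64.

(1.75, 3.64)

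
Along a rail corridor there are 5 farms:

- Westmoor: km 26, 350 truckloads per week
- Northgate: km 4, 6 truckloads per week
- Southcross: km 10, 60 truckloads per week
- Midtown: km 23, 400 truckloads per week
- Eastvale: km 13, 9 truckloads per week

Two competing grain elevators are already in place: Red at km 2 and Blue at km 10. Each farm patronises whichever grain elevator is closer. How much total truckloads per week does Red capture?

The indifferent point is the midpoint (2+10)/2 = 6; farms left of it (closer to Red at 2) go to Red, those right go to Blue.
  Northgate at 4 (w=6) → Red
  Southcross at 10 (w=60) → Blue
  Eastvale at 13 (w=9) → Blue
  Midtown at 23 (w=400) → Blue
  Westmoor at 26 (w=350) → Blue
Red captures 6; Blue captures 819.

6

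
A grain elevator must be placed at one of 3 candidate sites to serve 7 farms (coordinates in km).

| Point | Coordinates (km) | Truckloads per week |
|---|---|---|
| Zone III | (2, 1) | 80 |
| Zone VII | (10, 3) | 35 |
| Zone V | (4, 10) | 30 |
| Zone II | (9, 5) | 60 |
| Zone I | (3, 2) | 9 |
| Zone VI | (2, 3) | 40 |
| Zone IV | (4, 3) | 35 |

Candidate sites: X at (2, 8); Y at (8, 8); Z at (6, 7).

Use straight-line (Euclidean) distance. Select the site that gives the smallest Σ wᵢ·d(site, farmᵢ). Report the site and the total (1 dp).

Z, total 1534.7 km

Total weighted distance at each candidate:
  X (2, 8): total = 1875.2
  Y (8, 8): total = 1856.8
  Z (6, 7): total = 1534.7
Minimum is at Z with total 1534.7 km.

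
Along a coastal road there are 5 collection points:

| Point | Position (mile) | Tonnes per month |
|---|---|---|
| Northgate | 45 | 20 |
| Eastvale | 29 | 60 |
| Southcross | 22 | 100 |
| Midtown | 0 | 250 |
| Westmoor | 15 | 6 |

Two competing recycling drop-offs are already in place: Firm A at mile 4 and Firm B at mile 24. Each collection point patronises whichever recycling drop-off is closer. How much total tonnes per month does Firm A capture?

250

The indifferent point is the midpoint (4+24)/2 = 14; collection points left of it (closer to Firm A at 4) go to Firm A, those right go to Firm B.
  Midtown at 0 (w=250) → Firm A
  Westmoor at 15 (w=6) → Firm B
  Southcross at 22 (w=100) → Firm B
  Eastvale at 29 (w=60) → Firm B
  Northgate at 45 (w=20) → Firm B
Firm A captures 250; Firm B captures 186.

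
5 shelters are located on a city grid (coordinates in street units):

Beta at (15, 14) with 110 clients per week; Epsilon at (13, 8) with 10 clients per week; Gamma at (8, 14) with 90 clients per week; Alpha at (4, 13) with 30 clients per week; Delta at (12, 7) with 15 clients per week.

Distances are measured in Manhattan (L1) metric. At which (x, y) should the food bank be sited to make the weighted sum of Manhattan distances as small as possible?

Manhattan distance separates: Σwᵢ(|x−xᵢ|+|y−yᵢ|) = Σwᵢ|x−xᵢ| + Σwᵢ|y−yᵢ|, so x and y are optimised independently as 1-D weighted medians.
Total weight W = 255; half = 127.5.
x-coordinate, sorted with cumulative weight:
  x=4 (Alpha, w=30) cum 30
  x=8 (Gamma, w=90) cum 120
  x=12 (Delta, w=15) cum 135  ← median
  x=13 (Epsilon, w=10) cum 145
  x=15 (Beta, w=110) cum 255
⇒ x* = 12
y-coordinate, sorted with cumulative weight:
  y=7 (Delta, w=15) cum 15
  y=8 (Epsilon, w=10) cum 25
  y=13 (Alpha, w=30) cum 55
  y=14 (Beta, w=110) cum 165  ← median
  y=14 (Gamma, w=90) cum 255
⇒ y* = 14

(12, 14)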